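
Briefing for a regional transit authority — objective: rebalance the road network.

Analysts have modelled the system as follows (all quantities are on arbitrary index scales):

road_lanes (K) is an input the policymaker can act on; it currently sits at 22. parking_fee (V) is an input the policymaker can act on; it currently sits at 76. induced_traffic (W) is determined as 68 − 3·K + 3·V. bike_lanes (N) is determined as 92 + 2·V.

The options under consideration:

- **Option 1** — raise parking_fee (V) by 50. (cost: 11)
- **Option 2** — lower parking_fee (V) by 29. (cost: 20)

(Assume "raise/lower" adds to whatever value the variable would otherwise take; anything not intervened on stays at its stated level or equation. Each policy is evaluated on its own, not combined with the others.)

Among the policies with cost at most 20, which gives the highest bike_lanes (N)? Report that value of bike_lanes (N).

344

Option 1 (V + 50):
  V = 76 + 50 = 126
  N = 92 + 2·126 = 344
Option 2 (V − 29):
  V = 76 − 29 = 47
  N = 92 + 2·47 = 186
Comparing — Option 1: N=344, Option 2: N=186. Highest is 344 (Option 1).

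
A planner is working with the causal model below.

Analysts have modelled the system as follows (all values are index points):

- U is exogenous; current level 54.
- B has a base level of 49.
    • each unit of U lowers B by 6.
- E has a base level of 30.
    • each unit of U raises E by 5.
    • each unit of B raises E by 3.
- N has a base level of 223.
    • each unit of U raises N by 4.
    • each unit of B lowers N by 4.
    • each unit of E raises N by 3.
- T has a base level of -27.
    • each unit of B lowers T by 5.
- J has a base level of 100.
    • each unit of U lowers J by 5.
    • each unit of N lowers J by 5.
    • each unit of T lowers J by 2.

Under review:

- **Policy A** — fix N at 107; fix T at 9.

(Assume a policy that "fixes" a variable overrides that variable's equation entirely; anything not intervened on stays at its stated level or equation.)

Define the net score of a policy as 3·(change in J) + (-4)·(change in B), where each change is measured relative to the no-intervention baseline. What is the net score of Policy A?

Baseline:
  U = 54
  B = 49 − 6·54 = -275
  E = 30 + 5·54 + 3·(-275) = -525
  N = 223 + 4·54 − 4·(-275) + 3·(-525) = -36
  T = -27 − 5·(-275) = 1348
  J = 100 − 5·54 − 5·(-36) − 2·1348 = -2686
Policy A (N := 107, T := 9):
  U = 54
  B = 49 − 6·54 = -275
  E = 30 + 5·54 + 3·(-275) = -525
  N = 107
  T = 9
  J = 100 − 5·54 − 5·107 − 2·9 = -723
ΔJ = -723 − (-2686) = 1963; ΔB = -275 − (-275) = 0
Score = 3·1963 + (-4)·0 = 5889

5889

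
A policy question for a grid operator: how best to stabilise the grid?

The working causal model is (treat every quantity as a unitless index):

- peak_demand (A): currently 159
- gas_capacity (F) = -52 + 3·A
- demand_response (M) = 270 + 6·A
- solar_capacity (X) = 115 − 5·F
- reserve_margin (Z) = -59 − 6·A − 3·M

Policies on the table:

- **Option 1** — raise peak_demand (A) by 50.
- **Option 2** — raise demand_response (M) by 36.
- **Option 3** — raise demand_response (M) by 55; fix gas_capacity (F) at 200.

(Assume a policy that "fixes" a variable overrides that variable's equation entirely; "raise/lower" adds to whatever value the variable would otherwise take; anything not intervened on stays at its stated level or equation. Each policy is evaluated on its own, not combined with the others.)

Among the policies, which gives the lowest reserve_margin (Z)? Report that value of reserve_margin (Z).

Option 1 (A + 50):
  A = 159 + 50 = 209
  M = 270 + 6·209 = 1524
  Z = -59 − 6·209 − 3·1524 = -5885
Option 2 (M + 36):
  A = 159
  M = 270 + 6·159 (+36 from intervention) = 1260
  Z = -59 − 6·159 − 3·1260 = -4793
Option 3 (M + 55, F := 200):
  A = 159
  M = 270 + 6·159 (+55 from intervention) = 1279
  Z = -59 − 6·159 − 3·1279 = -4850
Comparing — Option 1: Z=-5885, Option 2: Z=-4793, Option 3: Z=-4850. Lowest is -5885 (Option 1).

-5885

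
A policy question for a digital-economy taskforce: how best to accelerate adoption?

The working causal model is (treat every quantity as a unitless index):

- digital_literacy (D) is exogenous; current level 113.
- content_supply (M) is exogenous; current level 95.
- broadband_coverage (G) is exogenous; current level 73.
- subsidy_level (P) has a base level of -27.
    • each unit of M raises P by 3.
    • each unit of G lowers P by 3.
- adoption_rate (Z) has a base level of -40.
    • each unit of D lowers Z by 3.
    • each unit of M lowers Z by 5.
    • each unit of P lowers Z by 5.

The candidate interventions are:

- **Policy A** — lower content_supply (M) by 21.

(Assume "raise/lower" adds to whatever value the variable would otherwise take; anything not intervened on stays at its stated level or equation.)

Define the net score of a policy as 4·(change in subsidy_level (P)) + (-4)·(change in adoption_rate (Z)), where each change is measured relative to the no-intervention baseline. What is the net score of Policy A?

-1932

Baseline:
  D = 113
  M = 95
  G = 73
  P = -27 + 3·95 − 3·73 = 39
  Z = -40 − 3·113 − 5·95 − 5·39 = -1049
Policy A (M − 21):
  D = 113
  M = 95 − 21 = 74
  G = 73
  P = -27 + 3·74 − 3·73 = -24
  Z = -40 − 3·113 − 5·74 − 5·(-24) = -629
ΔP = -24 − 39 = -63; ΔZ = -629 − (-1049) = 420
Score = 4·(-63) + (-4)·420 = -1932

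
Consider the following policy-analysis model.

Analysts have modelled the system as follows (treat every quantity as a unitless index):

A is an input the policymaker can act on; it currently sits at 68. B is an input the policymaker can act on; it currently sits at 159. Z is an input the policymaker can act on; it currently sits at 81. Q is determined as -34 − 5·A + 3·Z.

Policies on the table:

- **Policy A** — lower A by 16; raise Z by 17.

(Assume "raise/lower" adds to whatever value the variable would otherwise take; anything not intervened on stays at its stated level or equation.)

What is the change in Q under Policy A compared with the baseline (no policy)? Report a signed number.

131

Baseline:
  A = 68
  Z = 81
  Q = -34 − 5·68 + 3·81 = -131
Policy A (A − 16, Z + 17):
  A = 68 − 16 = 52
  Z = 81 + 17 = 98
  Q = -34 − 5·52 + 3·98 = 0
Change in Q: 0 − (-131) = 131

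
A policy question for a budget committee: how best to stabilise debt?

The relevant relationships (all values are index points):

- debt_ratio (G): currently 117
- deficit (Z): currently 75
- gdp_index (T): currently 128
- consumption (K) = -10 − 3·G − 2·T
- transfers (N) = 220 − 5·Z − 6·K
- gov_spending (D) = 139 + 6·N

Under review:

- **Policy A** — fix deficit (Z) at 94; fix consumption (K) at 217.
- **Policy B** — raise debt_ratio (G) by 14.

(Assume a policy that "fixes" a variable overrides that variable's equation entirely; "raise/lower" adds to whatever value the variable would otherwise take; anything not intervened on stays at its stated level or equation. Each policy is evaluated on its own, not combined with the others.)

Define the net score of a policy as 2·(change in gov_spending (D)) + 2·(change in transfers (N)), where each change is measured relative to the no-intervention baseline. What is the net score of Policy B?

Baseline:
  G = 117
  Z = 75
  T = 128
  K = -10 − 3·117 − 2·128 = -617
  N = 220 − 5·75 − 6·(-617) = 3547
  D = 139 + 6·3547 = 21421
Policy B (G + 14):
  G = 117 + 14 = 131
  Z = 75
  T = 128
  K = -10 − 3·131 − 2·128 = -659
  N = 220 − 5·75 − 6·(-659) = 3799
  D = 139 + 6·3799 = 22933
ΔD = 22933 − 21421 = 1512; ΔN = 3799 − 3547 = 252
Score = 2·1512 + 2·252 = 3528

3528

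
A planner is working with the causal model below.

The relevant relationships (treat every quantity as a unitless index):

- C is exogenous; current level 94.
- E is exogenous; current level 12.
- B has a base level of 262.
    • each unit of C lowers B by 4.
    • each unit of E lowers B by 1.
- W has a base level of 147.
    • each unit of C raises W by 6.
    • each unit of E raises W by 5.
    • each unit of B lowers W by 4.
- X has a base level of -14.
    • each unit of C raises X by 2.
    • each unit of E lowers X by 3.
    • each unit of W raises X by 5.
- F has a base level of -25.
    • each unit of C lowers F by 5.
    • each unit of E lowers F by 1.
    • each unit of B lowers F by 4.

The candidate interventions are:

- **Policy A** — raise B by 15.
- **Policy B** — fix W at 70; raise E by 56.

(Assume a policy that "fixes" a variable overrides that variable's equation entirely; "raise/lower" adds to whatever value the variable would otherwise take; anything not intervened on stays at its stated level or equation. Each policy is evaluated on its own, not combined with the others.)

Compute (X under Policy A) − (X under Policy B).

5893

Policy A (B + 15):
  C = 94
  E = 12
  B = 262 − 4·94 − 12 (+15 from intervention) = -111
  W = 147 + 6·94 + 5·12 − 4·(-111) = 1215
  X = -14 + 2·94 − 3·12 + 5·1215 = 6213
Policy B (W := 70, E + 56):
  C = 94
  E = 12 + 56 = 68
  B = 262 − 4·94 − 68 = -182
  W = 70
  X = -14 + 2·94 − 3·68 + 5·70 = 320
X: 6213 − 320 = 5893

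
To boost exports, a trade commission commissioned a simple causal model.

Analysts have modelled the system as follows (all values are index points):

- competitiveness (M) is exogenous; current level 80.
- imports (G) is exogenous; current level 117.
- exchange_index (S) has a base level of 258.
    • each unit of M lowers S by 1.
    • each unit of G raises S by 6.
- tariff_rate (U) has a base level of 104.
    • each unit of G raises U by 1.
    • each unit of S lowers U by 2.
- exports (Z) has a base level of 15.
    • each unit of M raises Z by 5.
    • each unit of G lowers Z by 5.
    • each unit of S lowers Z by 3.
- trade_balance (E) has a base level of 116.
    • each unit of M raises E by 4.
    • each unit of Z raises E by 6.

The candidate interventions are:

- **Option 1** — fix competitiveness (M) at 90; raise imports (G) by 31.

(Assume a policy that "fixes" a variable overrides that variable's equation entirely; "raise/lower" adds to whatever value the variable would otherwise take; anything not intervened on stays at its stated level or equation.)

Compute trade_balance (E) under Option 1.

-20182

Option 1 (M := 90, G + 31):
  M = 90
  G = 117 + 31 = 148
  S = 258 − 90 + 6·148 = 1056
  Z = 15 + 5·90 − 5·148 − 3·1056 = -3443
  E = 116 + 4·90 + 6·(-3443) = -20182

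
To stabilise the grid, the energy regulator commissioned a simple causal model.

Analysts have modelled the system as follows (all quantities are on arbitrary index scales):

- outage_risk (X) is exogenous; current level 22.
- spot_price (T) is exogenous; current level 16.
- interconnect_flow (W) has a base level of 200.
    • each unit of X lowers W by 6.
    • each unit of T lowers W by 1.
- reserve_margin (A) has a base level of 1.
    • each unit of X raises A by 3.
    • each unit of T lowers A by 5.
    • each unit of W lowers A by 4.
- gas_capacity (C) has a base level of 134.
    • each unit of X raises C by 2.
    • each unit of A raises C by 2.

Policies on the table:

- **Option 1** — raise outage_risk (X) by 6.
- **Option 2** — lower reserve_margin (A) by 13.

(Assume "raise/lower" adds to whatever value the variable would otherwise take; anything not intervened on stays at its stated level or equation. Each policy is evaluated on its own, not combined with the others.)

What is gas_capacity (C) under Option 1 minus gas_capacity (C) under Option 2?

Option 1 (X + 6):
  X = 22 + 6 = 28
  T = 16
  W = 200 − 6·28 − 16 = 16
  A = 1 + 3·28 − 5·16 − 4·16 = -59
  C = 134 + 2·28 + 2·(-59) = 72
Option 2 (A − 13):
  X = 22
  T = 16
  W = 200 − 6·22 − 16 = 52
  A = 1 + 3·22 − 5·16 − 4·52 (−13 from intervention) = -234
  C = 134 + 2·22 + 2·(-234) = -290
C: 72 − (-290) = 362

362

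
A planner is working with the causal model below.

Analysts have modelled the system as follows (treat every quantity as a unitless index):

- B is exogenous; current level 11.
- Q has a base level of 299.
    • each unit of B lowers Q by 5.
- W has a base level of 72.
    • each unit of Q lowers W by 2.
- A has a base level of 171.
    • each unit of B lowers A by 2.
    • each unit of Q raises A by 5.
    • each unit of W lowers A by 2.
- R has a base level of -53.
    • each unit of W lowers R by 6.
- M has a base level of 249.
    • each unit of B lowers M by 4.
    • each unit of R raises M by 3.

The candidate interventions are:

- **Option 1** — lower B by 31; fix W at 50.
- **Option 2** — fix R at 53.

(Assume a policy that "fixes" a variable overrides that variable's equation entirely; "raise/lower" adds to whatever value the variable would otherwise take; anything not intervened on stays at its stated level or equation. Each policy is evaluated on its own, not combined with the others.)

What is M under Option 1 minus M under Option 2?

-1094

Option 1 (B − 31, W := 50):
  B = 11 − 31 = -20
  Q = 299 − 5·(-20) = 399
  W = 50
  R = -53 − 6·50 = -353
  M = 249 − 4·(-20) + 3·(-353) = -730
Option 2 (R := 53):
  B = 11
  Q = 299 − 5·11 = 244
  W = 72 − 2·244 = -416
  R = 53
  M = 249 − 4·11 + 3·53 = 364
M: -730 − 364 = -1094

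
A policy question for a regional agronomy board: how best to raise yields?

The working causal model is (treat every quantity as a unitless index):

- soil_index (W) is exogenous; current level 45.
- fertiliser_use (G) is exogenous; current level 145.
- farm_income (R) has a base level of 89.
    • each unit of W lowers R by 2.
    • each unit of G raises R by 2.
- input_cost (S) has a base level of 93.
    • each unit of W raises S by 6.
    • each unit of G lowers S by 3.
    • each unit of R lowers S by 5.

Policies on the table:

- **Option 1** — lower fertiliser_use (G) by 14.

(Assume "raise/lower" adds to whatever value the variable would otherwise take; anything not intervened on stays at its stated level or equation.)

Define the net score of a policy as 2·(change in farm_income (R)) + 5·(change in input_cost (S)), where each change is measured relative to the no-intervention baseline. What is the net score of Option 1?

Baseline:
  W = 45
  G = 145
  R = 89 − 2·45 + 2·145 = 289
  S = 93 + 6·45 − 3·145 − 5·289 = -1517
Option 1 (G − 14):
  W = 45
  G = 145 − 14 = 131
  R = 89 − 2·45 + 2·131 = 261
  S = 93 + 6·45 − 3·131 − 5·261 = -1335
ΔR = 261 − 289 = -28; ΔS = -1335 − (-1517) = 182
Score = 2·(-28) + 5·182 = 854

854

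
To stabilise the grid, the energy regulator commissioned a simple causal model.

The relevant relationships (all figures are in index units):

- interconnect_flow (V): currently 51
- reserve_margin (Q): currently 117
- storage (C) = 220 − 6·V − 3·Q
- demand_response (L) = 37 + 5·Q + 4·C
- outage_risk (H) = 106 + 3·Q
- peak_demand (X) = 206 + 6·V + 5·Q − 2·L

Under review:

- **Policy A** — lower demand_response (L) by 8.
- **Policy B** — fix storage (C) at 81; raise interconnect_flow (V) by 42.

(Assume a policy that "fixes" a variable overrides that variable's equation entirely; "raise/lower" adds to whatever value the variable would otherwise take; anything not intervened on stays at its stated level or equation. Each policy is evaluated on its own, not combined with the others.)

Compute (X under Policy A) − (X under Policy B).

Policy A (L − 8):
  V = 51
  Q = 117
  C = 220 − 6·51 − 3·117 = -437
  L = 37 + 5·117 + 4·(-437) (−8 from intervention) = -1134
  X = 206 + 6·51 + 5·117 − 2·(-1134) = 3365
Policy B (C := 81, V + 42):
  V = 51 + 42 = 93
  Q = 117
  C = 81
  L = 37 + 5·117 + 4·81 = 946
  X = 206 + 6·93 + 5·117 − 2·946 = -543
X: 3365 − (-543) = 3908

3908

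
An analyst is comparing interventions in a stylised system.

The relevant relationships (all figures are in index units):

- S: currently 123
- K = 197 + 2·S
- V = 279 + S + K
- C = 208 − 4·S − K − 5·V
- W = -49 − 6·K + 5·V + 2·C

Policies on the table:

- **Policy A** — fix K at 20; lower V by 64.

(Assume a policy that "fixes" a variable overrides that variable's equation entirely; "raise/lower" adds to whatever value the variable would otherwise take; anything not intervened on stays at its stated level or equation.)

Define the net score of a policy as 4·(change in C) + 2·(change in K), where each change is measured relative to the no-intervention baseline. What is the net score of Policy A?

10586

Baseline:
  S = 123
  K = 197 + 2·123 = 443
  V = 279 + 123 + 443 = 845
  C = 208 − 4·123 − 443 − 5·845 = -4952
Policy A (K := 20, V − 64):
  S = 123
  K = 20
  V = 279 + 123 + 20 (−64 from intervention) = 358
  C = 208 − 4·123 − 20 − 5·358 = -2094
ΔC = -2094 − (-4952) = 2858; ΔK = 20 − 443 = -423
Score = 4·2858 + 2·(-423) = 10586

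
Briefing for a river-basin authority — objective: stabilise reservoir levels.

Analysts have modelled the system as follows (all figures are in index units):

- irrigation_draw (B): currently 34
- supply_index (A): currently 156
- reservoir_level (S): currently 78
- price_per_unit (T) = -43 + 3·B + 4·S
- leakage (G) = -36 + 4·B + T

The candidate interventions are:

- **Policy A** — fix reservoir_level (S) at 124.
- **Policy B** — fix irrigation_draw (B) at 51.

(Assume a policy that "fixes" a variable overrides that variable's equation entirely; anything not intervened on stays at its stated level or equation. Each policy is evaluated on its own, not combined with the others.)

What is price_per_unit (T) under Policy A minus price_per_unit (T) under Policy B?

Policy A (S := 124):
  B = 34
  S = 124
  T = -43 + 3·34 + 4·124 = 555
Policy B (B := 51):
  B = 51
  S = 78
  T = -43 + 3·51 + 4·78 = 422
T: 555 − 422 = 133

133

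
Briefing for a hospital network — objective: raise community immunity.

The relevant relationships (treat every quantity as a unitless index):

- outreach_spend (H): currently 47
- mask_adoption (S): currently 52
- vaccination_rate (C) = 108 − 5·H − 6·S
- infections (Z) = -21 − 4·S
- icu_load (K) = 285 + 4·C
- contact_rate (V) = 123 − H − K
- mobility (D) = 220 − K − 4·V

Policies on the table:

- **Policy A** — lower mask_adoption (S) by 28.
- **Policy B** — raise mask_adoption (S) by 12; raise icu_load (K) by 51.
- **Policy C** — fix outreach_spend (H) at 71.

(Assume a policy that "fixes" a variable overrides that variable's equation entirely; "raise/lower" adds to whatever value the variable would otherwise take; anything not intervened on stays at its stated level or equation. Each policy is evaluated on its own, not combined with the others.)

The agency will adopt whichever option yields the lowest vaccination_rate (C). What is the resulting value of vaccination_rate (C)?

Policy A (S − 28):
  H = 47
  S = 52 − 28 = 24
  C = 108 − 5·47 − 6·24 = -271
Policy B (S + 12, K + 51):
  H = 47
  S = 52 + 12 = 64
  C = 108 − 5·47 − 6·64 = -511
Policy C (H := 71):
  H = 71
  S = 52
  C = 108 − 5·71 − 6·52 = -559
Comparing — Policy A: C=-271, Policy B: C=-511, Policy C: C=-559. Lowest is -559 (Policy C).

-559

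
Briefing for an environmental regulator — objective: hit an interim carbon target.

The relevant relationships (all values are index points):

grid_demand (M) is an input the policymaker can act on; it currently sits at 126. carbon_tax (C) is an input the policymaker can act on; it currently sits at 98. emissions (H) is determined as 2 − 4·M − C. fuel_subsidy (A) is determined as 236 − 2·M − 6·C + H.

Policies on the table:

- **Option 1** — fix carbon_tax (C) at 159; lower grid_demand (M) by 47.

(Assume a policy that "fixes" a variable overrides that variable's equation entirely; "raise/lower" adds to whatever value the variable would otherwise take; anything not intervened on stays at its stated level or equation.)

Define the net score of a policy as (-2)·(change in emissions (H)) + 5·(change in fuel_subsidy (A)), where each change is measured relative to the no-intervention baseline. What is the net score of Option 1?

-979

Baseline:
  M = 126
  C = 98
  H = 2 − 4·126 − 98 = -600
  A = 236 − 2·126 − 6·98 + (-600) = -1204
Option 1 (C := 159, M − 47):
  M = 126 − 47 = 79
  C = 159
  H = 2 − 4·79 − 159 = -473
  A = 236 − 2·79 − 6·159 + (-473) = -1349
ΔH = -473 − (-600) = 127; ΔA = -1349 − (-1204) = -145
Score = (-2)·127 + 5·(-145) = -979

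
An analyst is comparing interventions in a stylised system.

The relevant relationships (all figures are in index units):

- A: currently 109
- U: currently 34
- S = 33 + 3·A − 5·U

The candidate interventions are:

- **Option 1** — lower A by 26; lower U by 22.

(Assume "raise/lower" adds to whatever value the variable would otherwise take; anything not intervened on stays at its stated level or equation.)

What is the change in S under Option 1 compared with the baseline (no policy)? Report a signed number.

32

Baseline:
  A = 109
  U = 34
  S = 33 + 3·109 − 5·34 = 190
Option 1 (A − 26, U − 22):
  A = 109 − 26 = 83
  U = 34 − 22 = 12
  S = 33 + 3·83 − 5·12 = 222
Change in S: 222 − 190 = 32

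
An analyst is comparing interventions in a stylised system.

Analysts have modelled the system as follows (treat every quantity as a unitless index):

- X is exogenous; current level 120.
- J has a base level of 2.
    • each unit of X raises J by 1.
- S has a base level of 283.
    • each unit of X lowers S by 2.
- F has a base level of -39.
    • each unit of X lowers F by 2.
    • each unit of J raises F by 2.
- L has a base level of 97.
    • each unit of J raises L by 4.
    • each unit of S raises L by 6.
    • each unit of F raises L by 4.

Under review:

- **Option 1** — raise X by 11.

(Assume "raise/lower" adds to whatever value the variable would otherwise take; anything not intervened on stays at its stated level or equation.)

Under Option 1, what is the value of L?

Option 1 (X + 11):
  X = 120 + 11 = 131
  J = 2 + 131 = 133
  S = 283 − 2·131 = 21
  F = -39 − 2·131 + 2·133 = -35
  L = 97 + 4·133 + 6·21 + 4·(-35) = 615

615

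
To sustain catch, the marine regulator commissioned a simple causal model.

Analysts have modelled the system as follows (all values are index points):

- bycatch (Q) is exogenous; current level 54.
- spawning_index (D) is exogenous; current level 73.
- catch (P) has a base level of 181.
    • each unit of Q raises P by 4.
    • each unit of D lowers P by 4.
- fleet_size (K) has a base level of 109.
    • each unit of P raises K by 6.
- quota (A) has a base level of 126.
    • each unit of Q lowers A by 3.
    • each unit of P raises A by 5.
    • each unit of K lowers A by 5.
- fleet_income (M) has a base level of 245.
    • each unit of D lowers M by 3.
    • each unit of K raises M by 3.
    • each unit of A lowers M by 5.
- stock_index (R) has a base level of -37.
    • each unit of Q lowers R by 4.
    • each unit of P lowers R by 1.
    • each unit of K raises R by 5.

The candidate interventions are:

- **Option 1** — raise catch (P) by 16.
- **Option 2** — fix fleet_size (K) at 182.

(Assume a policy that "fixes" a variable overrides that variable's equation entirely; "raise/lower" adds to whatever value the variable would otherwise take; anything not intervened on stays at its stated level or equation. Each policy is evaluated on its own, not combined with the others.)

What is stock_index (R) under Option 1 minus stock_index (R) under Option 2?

Option 1 (P + 16):
  Q = 54
  D = 73
  P = 181 + 4·54 − 4·73 (+16 from intervention) = 121
  K = 109 + 6·121 = 835
  R = -37 − 4·54 − 121 + 5·835 = 3801
Option 2 (K := 182):
  Q = 54
  D = 73
  P = 181 + 4·54 − 4·73 = 105
  K = 182
  R = -37 − 4·54 − 105 + 5·182 = 552
R: 3801 − 552 = 3249

3249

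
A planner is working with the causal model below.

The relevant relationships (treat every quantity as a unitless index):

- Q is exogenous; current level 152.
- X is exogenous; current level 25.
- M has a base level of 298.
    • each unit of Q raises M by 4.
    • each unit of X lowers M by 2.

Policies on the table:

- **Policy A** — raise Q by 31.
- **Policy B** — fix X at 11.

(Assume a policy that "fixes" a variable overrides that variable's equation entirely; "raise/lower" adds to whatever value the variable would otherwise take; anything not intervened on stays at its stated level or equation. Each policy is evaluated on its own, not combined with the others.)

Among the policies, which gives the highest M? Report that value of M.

980

Policy A (Q + 31):
  Q = 152 + 31 = 183
  X = 25
  M = 298 + 4·183 − 2·25 = 980
Policy B (X := 11):
  Q = 152
  X = 11
  M = 298 + 4·152 − 2·11 = 884
Comparing — Policy A: M=980, Policy B: M=884. Highest is 980 (Policy A).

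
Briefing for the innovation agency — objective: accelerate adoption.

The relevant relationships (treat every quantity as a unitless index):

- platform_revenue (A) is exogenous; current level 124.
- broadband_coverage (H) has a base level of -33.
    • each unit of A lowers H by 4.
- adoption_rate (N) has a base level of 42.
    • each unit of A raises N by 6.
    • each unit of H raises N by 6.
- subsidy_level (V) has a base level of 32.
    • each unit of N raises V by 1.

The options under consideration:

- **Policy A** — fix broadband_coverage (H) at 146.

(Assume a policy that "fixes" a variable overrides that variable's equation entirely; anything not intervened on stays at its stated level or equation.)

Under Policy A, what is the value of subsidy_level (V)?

1694

Policy A (H := 146):
  A = 124
  H = 146
  N = 42 + 6·124 + 6·146 = 1662
  V = 32 + 1662 = 1694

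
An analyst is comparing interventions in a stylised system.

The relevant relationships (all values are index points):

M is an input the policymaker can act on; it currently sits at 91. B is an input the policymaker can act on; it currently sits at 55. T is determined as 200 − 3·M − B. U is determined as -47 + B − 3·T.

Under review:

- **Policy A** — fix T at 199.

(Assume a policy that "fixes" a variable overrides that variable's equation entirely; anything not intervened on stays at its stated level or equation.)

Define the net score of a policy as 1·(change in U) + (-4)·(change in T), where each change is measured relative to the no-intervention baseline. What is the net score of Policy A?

Baseline:
  M = 91
  B = 55
  T = 200 − 3·91 − 55 = -128
  U = -47 + 55 − 3·(-128) = 392
Policy A (T := 199):
  M = 91
  B = 55
  T = 199
  U = -47 + 55 − 3·199 = -589
ΔU = -589 − 392 = -981; ΔT = 199 − (-128) = 327
Score = 1·(-981) + (-4)·327 = -2289

-2289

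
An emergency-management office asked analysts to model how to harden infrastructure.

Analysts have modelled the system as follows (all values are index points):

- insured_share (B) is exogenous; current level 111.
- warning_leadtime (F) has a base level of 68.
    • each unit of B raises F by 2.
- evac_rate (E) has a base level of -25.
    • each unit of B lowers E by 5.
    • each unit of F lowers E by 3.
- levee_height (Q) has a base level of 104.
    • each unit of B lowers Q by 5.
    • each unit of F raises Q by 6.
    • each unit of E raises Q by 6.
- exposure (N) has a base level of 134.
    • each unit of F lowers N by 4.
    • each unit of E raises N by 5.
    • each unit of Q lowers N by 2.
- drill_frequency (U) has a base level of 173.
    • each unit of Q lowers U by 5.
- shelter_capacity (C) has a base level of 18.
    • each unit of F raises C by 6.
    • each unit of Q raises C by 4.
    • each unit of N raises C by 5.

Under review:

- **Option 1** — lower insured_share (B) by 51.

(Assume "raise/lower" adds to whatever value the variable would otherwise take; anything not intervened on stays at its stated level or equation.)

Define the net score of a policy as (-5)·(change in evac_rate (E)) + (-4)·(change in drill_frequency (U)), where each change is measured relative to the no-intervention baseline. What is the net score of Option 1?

Baseline:
  B = 111
  F = 68 + 2·111 = 290
  E = -25 − 5·111 − 3·290 = -1450
  Q = 104 − 5·111 + 6·290 + 6·(-1450) = -7411
  U = 173 − 5·(-7411) = 37228
Option 1 (B − 51):
  B = 111 − 51 = 60
  F = 68 + 2·60 = 188
  E = -25 − 5·60 − 3·188 = -889
  Q = 104 − 5·60 + 6·188 + 6·(-889) = -4402
  U = 173 − 5·(-4402) = 22183
ΔE = -889 − (-1450) = 561; ΔU = 22183 − 37228 = -15045
Score = (-5)·561 + (-4)·(-15045) = 57375

57375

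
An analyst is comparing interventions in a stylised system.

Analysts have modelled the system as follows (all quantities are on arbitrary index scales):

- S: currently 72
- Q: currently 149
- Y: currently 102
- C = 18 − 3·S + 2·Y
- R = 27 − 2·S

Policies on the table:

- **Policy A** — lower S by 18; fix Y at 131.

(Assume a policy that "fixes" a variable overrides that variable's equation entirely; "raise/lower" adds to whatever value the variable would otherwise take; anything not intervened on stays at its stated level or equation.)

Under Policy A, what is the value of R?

Policy A (S − 18, Y := 131):
  S = 72 − 18 = 54
  R = 27 − 2·54 = -81

-81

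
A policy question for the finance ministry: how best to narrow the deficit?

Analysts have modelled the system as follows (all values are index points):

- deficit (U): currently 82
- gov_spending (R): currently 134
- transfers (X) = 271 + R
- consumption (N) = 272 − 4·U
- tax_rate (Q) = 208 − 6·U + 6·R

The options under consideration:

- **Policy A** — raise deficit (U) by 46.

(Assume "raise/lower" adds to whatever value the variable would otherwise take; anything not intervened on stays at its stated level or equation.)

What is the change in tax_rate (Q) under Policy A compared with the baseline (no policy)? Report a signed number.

Baseline:
  U = 82
  R = 134
  Q = 208 − 6·82 + 6·134 = 520
Policy A (U + 46):
  U = 82 + 46 = 128
  R = 134
  Q = 208 − 6·128 + 6·134 = 244
Change in Q: 244 − 520 = -276

-276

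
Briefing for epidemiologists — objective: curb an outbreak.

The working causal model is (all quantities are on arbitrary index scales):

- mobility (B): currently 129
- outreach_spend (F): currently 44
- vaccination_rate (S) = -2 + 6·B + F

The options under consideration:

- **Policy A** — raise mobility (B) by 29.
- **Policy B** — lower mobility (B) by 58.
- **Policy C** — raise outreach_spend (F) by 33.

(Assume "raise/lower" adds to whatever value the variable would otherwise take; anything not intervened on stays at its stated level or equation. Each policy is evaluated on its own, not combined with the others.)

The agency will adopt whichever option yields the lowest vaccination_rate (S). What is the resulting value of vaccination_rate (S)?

Policy A (B + 29):
  B = 129 + 29 = 158
  F = 44
  S = -2 + 6·158 + 44 = 990
Policy B (B − 58):
  B = 129 − 58 = 71
  F = 44
  S = -2 + 6·71 + 44 = 468
Policy C (F + 33):
  B = 129
  F = 44 + 33 = 77
  S = -2 + 6·129 + 77 = 849
Comparing — Policy A: S=990, Policy B: S=468, Policy C: S=849. Lowest is 468 (Policy B).

468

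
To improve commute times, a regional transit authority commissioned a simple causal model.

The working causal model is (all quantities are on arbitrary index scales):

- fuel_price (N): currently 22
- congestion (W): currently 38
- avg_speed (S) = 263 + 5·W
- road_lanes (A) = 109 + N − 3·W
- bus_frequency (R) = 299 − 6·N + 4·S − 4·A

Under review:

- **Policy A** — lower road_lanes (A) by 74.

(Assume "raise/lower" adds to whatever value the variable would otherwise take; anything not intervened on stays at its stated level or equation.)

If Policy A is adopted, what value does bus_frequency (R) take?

2207

Policy A (A − 74):
  N = 22
  W = 38
  S = 263 + 5·38 = 453
  A = 109 + 22 − 3·38 (−74 from intervention) = -57
  R = 299 − 6·22 + 4·453 − 4·(-57) = 2207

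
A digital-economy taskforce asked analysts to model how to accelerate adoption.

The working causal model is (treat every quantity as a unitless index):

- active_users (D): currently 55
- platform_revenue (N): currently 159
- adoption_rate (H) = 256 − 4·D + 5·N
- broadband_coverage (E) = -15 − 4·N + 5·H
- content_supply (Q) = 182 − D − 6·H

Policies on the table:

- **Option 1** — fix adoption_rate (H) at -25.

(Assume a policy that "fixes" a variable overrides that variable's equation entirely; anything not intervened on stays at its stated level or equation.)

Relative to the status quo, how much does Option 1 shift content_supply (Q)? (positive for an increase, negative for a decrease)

5136

Baseline:
  D = 55
  N = 159
  H = 256 − 4·55 + 5·159 = 831
  Q = 182 − 55 − 6·831 = -4859
Option 1 (H := -25):
  D = 55
  N = 159
  H = -25
  Q = 182 − 55 − 6·(-25) = 277
Change in Q: 277 − (-4859) = 5136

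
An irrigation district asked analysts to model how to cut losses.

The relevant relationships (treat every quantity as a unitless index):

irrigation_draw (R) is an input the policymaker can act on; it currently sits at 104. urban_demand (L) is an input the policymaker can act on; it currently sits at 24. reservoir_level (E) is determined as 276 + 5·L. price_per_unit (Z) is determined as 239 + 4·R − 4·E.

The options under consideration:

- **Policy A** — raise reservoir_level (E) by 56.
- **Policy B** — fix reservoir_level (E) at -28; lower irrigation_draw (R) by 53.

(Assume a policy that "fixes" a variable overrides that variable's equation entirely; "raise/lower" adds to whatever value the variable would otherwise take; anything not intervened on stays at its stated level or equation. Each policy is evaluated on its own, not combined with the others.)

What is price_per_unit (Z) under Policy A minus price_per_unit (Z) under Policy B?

Policy A (E + 56):
  R = 104
  L = 24
  E = 276 + 5·24 (+56 from intervention) = 452
  Z = 239 + 4·104 − 4·452 = -1153
Policy B (E := -28, R − 53):
  R = 104 − 53 = 51
  L = 24
  E = -28
  Z = 239 + 4·51 − 4·(-28) = 555
Z: -1153 − 555 = -1708

-1708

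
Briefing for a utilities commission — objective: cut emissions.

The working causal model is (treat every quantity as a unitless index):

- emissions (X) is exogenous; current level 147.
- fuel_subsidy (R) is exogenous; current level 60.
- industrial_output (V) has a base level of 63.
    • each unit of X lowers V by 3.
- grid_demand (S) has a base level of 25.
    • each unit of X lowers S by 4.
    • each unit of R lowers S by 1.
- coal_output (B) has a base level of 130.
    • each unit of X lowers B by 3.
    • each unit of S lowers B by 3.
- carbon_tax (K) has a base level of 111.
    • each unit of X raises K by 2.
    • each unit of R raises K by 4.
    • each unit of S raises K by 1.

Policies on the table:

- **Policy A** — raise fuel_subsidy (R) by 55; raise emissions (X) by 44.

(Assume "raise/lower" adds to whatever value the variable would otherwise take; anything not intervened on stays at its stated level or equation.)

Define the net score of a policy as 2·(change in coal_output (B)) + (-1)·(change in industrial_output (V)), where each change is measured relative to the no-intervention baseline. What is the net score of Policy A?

Baseline:
  X = 147
  R = 60
  V = 63 − 3·147 = -378
  S = 25 − 4·147 − 60 = -623
  B = 130 − 3·147 − 3·(-623) = 1558
Policy A (R + 55, X + 44):
  X = 147 + 44 = 191
  R = 60 + 55 = 115
  V = 63 − 3·191 = -510
  S = 25 − 4·191 − 115 = -854
  B = 130 − 3·191 − 3·(-854) = 2119
ΔB = 2119 − 1558 = 561; ΔV = -510 − (-378) = -132
Score = 2·561 + (-1)·(-132) = 1254

1254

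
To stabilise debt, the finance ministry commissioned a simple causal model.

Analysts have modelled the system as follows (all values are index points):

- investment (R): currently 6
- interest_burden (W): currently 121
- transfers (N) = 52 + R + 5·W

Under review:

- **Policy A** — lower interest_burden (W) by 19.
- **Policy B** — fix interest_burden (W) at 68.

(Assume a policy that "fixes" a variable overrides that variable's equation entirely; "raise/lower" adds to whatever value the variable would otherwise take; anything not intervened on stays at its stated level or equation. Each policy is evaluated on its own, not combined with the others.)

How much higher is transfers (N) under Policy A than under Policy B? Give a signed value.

170

Policy A (W − 19):
  R = 6
  W = 121 − 19 = 102
  N = 52 + 6 + 5·102 = 568
Policy B (W := 68):
  R = 6
  W = 68
  N = 52 + 6 + 5·68 = 398
N: 568 − 398 = 170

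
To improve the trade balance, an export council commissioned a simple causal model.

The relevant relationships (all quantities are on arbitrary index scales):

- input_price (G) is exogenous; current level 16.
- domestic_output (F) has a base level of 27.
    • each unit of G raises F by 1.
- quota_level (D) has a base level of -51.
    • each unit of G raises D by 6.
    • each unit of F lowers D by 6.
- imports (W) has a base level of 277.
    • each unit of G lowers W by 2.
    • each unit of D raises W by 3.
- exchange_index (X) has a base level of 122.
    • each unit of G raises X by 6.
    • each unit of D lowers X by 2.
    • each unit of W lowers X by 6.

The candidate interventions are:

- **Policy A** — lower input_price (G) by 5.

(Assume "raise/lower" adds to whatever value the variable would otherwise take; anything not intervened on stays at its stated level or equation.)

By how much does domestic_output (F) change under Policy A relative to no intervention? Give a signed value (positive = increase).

Baseline:
  G = 16
  F = 27 + 16 = 43
Policy A (G − 5):
  G = 16 − 5 = 11
  F = 27 + 11 = 38
Change in F: 38 − 43 = -5

-5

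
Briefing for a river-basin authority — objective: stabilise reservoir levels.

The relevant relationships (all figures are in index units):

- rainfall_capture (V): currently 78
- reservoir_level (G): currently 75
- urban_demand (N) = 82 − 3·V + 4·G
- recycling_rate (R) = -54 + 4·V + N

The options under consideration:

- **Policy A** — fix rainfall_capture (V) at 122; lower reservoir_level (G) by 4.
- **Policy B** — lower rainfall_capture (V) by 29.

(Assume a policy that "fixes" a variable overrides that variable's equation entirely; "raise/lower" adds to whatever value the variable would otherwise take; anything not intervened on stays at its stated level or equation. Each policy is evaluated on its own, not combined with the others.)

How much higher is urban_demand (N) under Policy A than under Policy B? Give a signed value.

-235

Policy A (V := 122, G − 4):
  V = 122
  G = 75 − 4 = 71
  N = 82 − 3·122 + 4·71 = 0
Policy B (V − 29):
  V = 78 − 29 = 49
  G = 75
  N = 82 − 3·49 + 4·75 = 235
N: 0 − 235 = -235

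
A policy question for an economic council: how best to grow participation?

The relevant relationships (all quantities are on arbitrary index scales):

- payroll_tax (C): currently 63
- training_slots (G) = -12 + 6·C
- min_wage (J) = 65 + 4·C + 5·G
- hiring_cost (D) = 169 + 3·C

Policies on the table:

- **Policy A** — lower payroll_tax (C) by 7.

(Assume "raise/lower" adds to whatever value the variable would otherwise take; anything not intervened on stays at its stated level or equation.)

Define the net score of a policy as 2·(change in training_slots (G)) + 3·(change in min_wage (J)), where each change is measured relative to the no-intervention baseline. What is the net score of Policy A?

-798

Baseline:
  C = 63
  G = -12 + 6·63 = 366
  J = 65 + 4·63 + 5·366 = 2147
Policy A (C − 7):
  C = 63 − 7 = 56
  G = -12 + 6·56 = 324
  J = 65 + 4·56 + 5·324 = 1909
ΔG = 324 − 366 = -42; ΔJ = 1909 − 2147 = -238
Score = 2·(-42) + 3·(-238) = -798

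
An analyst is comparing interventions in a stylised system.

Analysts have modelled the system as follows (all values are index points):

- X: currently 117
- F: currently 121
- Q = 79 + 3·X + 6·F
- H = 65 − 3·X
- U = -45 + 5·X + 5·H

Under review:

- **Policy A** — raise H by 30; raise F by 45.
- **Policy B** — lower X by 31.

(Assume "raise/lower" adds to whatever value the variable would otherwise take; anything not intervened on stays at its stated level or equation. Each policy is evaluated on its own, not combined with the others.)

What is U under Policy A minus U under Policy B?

Policy A (H + 30, F + 45):
  X = 117
  H = 65 − 3·117 (+30 from intervention) = -256
  U = -45 + 5·117 + 5·(-256) = -740
Policy B (X − 31):
  X = 117 − 31 = 86
  H = 65 − 3·86 = -193
  U = -45 + 5·86 + 5·(-193) = -580
U: -740 − (-580) = -160

-160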